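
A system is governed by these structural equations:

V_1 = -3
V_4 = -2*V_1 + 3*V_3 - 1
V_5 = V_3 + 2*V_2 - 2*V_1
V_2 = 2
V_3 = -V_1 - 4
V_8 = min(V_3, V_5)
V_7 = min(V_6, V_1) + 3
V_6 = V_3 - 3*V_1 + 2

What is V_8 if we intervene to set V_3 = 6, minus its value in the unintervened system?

The intervention breaks the incoming arrows to V_3: V_3 = -V_1 - 4 no longer applies, and V_3 = 6.
V_5 = V_3 + 2*V_2 - 2*V_1  [with V_3=6, V_2=2, V_1=-3]  = 16
V_8 = min(V_3, V_5)  [with V_3=6, V_5=16]  = 6
Without intervention: V_3 = -V_1 - 4  [with V_1=-3]  = -1; V_5 = V_3 + 2*V_2 - 2*V_1  [with V_3=-1, V_2=2, V_1=-3]  = 9; V_8 = min(V_3, V_5)  [with V_3=-1, V_5=9]  = -1.
Change = 6 − (-1) = 7.

7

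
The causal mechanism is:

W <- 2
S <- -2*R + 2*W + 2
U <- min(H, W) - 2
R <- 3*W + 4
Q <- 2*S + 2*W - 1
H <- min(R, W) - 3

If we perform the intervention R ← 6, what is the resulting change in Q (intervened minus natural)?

Under do(R=6), the mechanism R <- 3*W + 4 is discarded; R is fixed at 6.
S = -2*R + 2*W + 2  [with R=6, W=2]  = -6
Q = 2*S + 2*W - 1  [with S=-6, W=2]  = -9
Without intervention: R = 3*W + 4  [with W=2]  = 10; S = -2*R + 2*W + 2  [with R=10, W=2]  = -14; Q = 2*S + 2*W - 1  [with S=-14, W=2]  = -25.
Change = -9 − (-25) = 16.

16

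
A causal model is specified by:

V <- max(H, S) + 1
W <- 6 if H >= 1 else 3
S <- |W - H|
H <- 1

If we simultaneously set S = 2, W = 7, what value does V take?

The joint intervention fixes S = 2, W = 7, removing each variable's own equation.
V = max(H, S) + 1  [with H=1, S=2]  = 3

3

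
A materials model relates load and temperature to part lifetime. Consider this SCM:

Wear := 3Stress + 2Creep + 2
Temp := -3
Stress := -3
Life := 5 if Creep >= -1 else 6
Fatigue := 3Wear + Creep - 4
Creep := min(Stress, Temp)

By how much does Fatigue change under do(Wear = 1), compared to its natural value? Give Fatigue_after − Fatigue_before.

42

Intervening sets Wear = 1 and removes its equation (Wear := 3Stress + 2Creep + 2).
Creep = min(Stress, Temp)  [with Stress=-3, Temp=-3]  = -3
Fatigue = 3Wear + Creep - 4  [with Wear=1, Creep=-3]  = -4
Without intervention: Creep = min(Stress, Temp)  [with Stress=-3, Temp=-3]  = -3; Wear = 3Stress + 2Creep + 2  [with Stress=-3, Creep=-3]  = -13; Fatigue = 3Wear + Creep - 4  [with Wear=-13, Creep=-3]  = -46.
Change = -4 − (-46) = 42.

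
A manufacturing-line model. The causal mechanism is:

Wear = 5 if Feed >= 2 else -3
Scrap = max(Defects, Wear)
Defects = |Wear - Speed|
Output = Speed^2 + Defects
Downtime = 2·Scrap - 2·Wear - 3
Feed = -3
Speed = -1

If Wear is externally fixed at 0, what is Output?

2

The intervention breaks the incoming arrows to Wear: Wear = 5 if Feed >= 2 else -3 no longer applies, and Wear = 0.
Defects = |Wear - Speed|  [with Wear=0, Speed=-1]  = 1
Output = Speed^2 + Defects  [with Speed=-1, Defects=1]  = 2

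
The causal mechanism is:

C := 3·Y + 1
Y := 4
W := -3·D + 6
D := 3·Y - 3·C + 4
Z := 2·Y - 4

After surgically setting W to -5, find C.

The intervention breaks the incoming arrows to W: W := -3·D + 6 no longer applies, and W = -5.
Since C is not a descendant of the intervened variable, it is unaffected.
C = 3·Y + 1  [with Y=4]  = 13

13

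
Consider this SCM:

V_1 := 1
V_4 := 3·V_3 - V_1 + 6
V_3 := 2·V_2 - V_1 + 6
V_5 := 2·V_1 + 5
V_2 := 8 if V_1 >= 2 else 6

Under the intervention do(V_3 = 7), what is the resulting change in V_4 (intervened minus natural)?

The intervention breaks the incoming arrows to V_3: V_3 := 2·V_2 - V_1 + 6 no longer applies, and V_3 = 7.
V_4 = 3·V_3 - V_1 + 6  [with V_3=7, V_1=1]  = 26
Without intervention: V_2 = 8 if V_1 >= 2 else 6  [with V_1=1]  = 6; V_3 = 2·V_2 - V_1 + 6  [with V_2=6, V_1=1]  = 17; V_4 = 3·V_3 - V_1 + 6  [with V_3=17, V_1=1]  = 56.
Change = 26 − 56 = -30.

-30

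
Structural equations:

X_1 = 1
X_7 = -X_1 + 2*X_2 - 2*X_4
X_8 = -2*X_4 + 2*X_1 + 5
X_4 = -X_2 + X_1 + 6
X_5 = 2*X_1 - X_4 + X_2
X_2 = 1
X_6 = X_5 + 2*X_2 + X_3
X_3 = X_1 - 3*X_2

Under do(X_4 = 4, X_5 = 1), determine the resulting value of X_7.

Under do(X_4 = 4, X_5 = 1), each intervened variable's structural equation is replaced by its fixed value.
X_7 = -X_1 + 2*X_2 - 2*X_4  [with X_1=1, X_2=1, X_4=4]  = -7

-7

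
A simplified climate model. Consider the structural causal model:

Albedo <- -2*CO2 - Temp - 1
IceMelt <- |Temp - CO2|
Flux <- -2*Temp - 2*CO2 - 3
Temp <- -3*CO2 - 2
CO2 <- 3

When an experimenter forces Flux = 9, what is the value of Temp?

Under do(Flux=9), the mechanism Flux <- -2*Temp - 2*CO2 - 3 is discarded; Flux is fixed at 9.
No directed path runs from Flux to Temp, so Temp keeps its natural value.
Temp = -3*CO2 - 2  [with CO2=3]  = -11

-11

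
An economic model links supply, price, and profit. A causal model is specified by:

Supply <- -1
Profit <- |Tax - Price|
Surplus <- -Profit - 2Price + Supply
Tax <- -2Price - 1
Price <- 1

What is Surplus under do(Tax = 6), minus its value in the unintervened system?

do(Tax=6) replaces the equation Tax <- -2Price - 1 with the constant Tax = 6.
Profit = |Tax - Price|  [with Tax=6, Price=1]  = 5
Surplus = -Profit - 2Price + Supply  [with Profit=5, Price=1, Supply=-1]  = -8
Without intervention: Tax = -2Price - 1  [with Price=1]  = -3; Profit = |Tax - Price|  [with Tax=-3, Price=1]  = 4; Surplus = -Profit - 2Price + Supply  [with Profit=4, Price=1, Supply=-1]  = -7.
Change = -8 − (-7) = -1.

-1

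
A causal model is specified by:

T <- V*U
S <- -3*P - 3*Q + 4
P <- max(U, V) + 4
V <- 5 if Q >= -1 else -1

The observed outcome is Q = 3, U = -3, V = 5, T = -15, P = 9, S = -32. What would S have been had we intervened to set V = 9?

The intervention breaks the incoming arrows to V: V <- 5 if Q >= -1 else -1 no longer applies, and V = 9.
P = max(U, V) + 4  [with U=-3, V=9]  = 13
S = -3*P - 3*Q + 4  [with P=13, Q=3]  = -44

-44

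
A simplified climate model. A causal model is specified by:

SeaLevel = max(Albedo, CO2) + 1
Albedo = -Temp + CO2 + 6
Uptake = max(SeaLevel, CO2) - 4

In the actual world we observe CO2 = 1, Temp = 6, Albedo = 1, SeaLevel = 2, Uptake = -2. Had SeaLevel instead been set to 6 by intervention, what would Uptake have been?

2

Intervening sets SeaLevel = 6 and removes its equation (SeaLevel = max(Albedo, CO2) + 1).
Uptake = max(SeaLevel, CO2) - 4  [with SeaLevel=6, CO2=1]  = 2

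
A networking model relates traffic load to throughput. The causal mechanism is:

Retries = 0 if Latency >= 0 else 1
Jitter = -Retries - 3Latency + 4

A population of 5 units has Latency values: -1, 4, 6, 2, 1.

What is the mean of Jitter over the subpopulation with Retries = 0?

E[Jitter|Retries=0] averages over only the 4 units with Retries=0 (Latency = 4, 6, 2, 1): Jitter = -8, -14, -2, 1, mean -5.75.

-5.75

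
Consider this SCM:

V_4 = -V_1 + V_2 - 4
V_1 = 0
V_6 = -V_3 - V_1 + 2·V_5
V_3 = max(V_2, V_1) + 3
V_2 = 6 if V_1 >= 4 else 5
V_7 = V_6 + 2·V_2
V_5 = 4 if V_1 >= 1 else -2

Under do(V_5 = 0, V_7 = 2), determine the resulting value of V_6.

-8

Under do(V_5 = 0, V_7 = 2), each intervened variable's structural equation is replaced by its fixed value.
V_2 = 6 if V_1 >= 4 else 5  [with V_1=0]  = 5
V_3 = max(V_2, V_1) + 3  [with V_2=5, V_1=0]  = 8
V_6 = -V_3 - V_1 + 2·V_5  [with V_3=8, V_1=0, V_5=0]  = -8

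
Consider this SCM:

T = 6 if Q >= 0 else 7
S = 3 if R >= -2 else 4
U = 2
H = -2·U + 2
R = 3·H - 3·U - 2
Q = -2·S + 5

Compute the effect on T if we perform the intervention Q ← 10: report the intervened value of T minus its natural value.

-1

The intervention breaks the incoming arrows to Q: Q = -2·S + 5 no longer applies, and Q = 10.
T = 6 if Q >= 0 else 7  [with Q=10]  = 6
Without intervention: H = -2·U + 2  [with U=2]  = -2; R = 3·H - 3·U - 2  [with H=-2, U=2]  = -14; S = 3 if R >= -2 else 4  [with R=-14]  = 4; Q = -2·S + 5  [with S=4]  = -3; T = 6 if Q >= 0 else 7  [with Q=-3]  = 7.
Change = 6 − 7 = -1.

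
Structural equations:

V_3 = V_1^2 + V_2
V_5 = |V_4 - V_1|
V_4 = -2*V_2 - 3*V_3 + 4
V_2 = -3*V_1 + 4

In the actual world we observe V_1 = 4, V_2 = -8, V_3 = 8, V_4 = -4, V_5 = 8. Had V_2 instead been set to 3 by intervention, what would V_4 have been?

-59

Under do(V_2=3), the mechanism V_2 = -3*V_1 + 4 is discarded; V_2 is fixed at 3.
V_3 = V_1^2 + V_2  [with V_1=4, V_2=3]  = 19
V_4 = -2*V_2 - 3*V_3 + 4  [with V_2=3, V_3=19]  = -59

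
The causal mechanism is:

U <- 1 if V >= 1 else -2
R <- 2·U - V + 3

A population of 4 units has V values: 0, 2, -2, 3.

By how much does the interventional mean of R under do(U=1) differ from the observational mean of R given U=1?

do(U=1) breaks U's dependence on V. With U=1 fixed, R across the units is 5, 3, 7, 2, mean 4.25.
E[R|U=1] averages over only the 2 units with U=1 (V = 2, 3): R = 3, 2, mean 2.5.
Difference = 4.25 − 2.5 = 1.75.

1.75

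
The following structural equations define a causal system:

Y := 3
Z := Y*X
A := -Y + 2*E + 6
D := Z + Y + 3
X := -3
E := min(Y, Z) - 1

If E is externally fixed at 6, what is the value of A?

The intervention breaks the incoming arrows to E: E := min(Y, Z) - 1 no longer applies, and E = 6.
A = -Y + 2*E + 6  [with Y=3, E=6]  = 15

15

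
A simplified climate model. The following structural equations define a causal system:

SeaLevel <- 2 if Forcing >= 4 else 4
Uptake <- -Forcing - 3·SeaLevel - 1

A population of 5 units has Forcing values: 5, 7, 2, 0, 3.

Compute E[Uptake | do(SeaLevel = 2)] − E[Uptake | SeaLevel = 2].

do(SeaLevel=2) breaks SeaLevel's dependence on Forcing. With SeaLevel=2 fixed, Uptake across the units is -12, -14, -9, -7, -10, mean -10.4.
Conditioning on SeaLevel=2 selects the 2 unit(s) with Forcing ∈ {5, 7}. Their Uptake values: -12, -14. Mean = -13.
Difference = -10.4 − (-13) = 2.6.

2.6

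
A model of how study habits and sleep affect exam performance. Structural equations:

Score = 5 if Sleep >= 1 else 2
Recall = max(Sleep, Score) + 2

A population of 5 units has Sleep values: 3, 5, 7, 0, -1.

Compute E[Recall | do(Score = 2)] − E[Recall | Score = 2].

1.8

Every unit gets Score=2 under the intervention. Recall values become 5, 7, 9, 4, 4; E[Recall|do(Score=2)] = 5.8.
Conditioning on Score=2 selects the 2 unit(s) with Sleep ∈ {0, -1}. Their Recall values: 4, 4. Mean = 4.
Difference = 5.8 − 4 = 1.8.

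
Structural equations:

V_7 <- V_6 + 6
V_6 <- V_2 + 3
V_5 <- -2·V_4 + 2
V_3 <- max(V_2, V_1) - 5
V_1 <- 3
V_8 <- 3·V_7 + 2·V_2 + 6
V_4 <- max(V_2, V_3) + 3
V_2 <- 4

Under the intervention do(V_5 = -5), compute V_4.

7

The intervention breaks the incoming arrows to V_5: V_5 <- -2·V_4 + 2 no longer applies, and V_5 = -5.
Since V_4 is not a descendant of the intervened variable, it is unaffected.
V_3 = max(V_2, V_1) - 5  [with V_2=4, V_1=3]  = -1
V_4 = max(V_2, V_3) + 3  [with V_2=4, V_3=-1]  = 7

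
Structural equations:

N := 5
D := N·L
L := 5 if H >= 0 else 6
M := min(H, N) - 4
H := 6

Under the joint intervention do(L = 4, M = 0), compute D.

The joint intervention fixes L = 4, M = 0, removing each variable's own equation.
D = N·L  [with N=5, L=4]  = 20

20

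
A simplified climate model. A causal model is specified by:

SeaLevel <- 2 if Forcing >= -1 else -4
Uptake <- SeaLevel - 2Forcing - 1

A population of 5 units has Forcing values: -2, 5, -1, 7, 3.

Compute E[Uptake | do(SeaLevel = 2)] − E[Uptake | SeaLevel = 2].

Under do(SeaLevel=2), SeaLevel's equation is replaced by SeaLevel=2 for every unit. Per-unit Uptake: 5, -9, 3, -13, -5. Mean = -3.8.
E[Uptake|SeaLevel=2] averages over only the 4 units with SeaLevel=2 (Forcing = 5, -1, 7, 3): Uptake = -9, 3, -13, -5, mean -6.
Difference = -3.8 − (-6) = 2.2.

2.2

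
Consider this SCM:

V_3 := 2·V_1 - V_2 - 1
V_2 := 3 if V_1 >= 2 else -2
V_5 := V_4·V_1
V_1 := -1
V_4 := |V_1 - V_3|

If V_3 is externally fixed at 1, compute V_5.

-2

do(V_3=1) replaces the equation V_3 := 2·V_1 - V_2 - 1 with the constant V_3 = 1.
V_4 = |V_1 - V_3|  [with V_1=-1, V_3=1]  = 2
V_5 = V_4·V_1  [with V_4=2, V_1=-1]  = -2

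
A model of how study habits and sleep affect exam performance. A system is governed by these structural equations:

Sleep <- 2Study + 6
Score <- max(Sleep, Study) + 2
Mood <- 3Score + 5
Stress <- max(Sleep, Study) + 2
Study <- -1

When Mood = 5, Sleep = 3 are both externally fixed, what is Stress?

Setting Mood = 5, Sleep = 3 by intervention discards those variables' equations.
Stress = max(Sleep, Study) + 2  [with Sleep=3, Study=-1]  = 5

5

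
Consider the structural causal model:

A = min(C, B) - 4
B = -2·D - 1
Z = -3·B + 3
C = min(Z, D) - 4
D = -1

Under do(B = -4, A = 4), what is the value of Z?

15

Under do(B = -4, A = 4), each intervened variable's structural equation is replaced by its fixed value.
Z = -3·B + 3  [with B=-4]  = 15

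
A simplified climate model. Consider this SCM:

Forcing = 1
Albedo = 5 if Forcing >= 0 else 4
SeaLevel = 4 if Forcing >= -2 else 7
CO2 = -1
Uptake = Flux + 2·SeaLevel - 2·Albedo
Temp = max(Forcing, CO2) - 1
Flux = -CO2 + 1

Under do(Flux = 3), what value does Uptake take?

Intervening sets Flux = 3 and removes its equation (Flux = -CO2 + 1).
Albedo = 5 if Forcing >= 0 else 4  [with Forcing=1]  = 5
SeaLevel = 4 if Forcing >= -2 else 7  [with Forcing=1]  = 4
Uptake = Flux + 2·SeaLevel - 2·Albedo  [with Flux=3, SeaLevel=4, Albedo=5]  = 1

1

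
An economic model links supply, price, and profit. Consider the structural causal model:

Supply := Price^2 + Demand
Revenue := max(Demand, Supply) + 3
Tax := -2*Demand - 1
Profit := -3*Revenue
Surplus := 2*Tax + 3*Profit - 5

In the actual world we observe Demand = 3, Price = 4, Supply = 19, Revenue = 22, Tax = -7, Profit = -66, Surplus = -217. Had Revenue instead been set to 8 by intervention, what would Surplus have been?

-91

The intervention breaks the incoming arrows to Revenue: Revenue := max(Demand, Supply) + 3 no longer applies, and Revenue = 8.
Tax = -2*Demand - 1  [with Demand=3]  = -7
Profit = -3*Revenue  [with Revenue=8]  = -24
Surplus = 2*Tax + 3*Profit - 5  [with Tax=-7, Profit=-24]  = -91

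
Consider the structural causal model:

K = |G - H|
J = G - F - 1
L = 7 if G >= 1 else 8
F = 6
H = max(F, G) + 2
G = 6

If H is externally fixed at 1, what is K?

do(H=1) replaces the equation H = max(F, G) + 2 with the constant H = 1.
K = |G - H|  [with G=6, H=1]  = 5

5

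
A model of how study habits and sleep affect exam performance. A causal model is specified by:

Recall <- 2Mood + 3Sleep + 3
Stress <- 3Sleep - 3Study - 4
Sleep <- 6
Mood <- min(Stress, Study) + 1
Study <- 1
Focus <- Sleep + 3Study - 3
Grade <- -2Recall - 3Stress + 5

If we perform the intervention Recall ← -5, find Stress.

do(Recall=-5) replaces the equation Recall <- 2Mood + 3Sleep + 3 with the constant Recall = -5.
Stress is not downstream of the intervention, so its value is determined by the original equations.
Stress = 3Sleep - 3Study - 4  [with Sleep=6, Study=1]  = 11

11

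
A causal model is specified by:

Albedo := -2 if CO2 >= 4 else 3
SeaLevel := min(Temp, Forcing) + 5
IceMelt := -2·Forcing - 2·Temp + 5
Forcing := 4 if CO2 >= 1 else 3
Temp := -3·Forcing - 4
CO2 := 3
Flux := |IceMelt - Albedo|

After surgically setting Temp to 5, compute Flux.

16

The intervention breaks the incoming arrows to Temp: Temp := -3·Forcing - 4 no longer applies, and Temp = 5.
Forcing = 4 if CO2 >= 1 else 3  [with CO2=3]  = 4
IceMelt = -2·Forcing - 2·Temp + 5  [with Forcing=4, Temp=5]  = -13
Albedo = -2 if CO2 >= 4 else 3  [with CO2=3]  = 3
Flux = |IceMelt - Albedo|  [with IceMelt=-13, Albedo=3]  = 16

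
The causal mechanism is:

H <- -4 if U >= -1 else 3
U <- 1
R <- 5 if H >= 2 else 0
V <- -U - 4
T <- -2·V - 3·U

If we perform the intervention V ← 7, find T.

The intervention breaks the incoming arrows to V: V <- -U - 4 no longer applies, and V = 7.
T = -2·V - 3·U  [with V=7, U=1]  = -17

-17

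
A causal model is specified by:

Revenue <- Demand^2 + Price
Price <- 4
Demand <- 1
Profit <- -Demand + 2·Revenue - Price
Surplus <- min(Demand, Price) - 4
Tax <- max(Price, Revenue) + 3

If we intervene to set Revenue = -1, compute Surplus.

-3

The intervention breaks the incoming arrows to Revenue: Revenue <- Demand^2 + Price no longer applies, and Revenue = -1.
No directed path runs from Revenue to Surplus, so Surplus keeps its natural value.
Surplus = min(Demand, Price) - 4  [with Demand=1, Price=4]  = -3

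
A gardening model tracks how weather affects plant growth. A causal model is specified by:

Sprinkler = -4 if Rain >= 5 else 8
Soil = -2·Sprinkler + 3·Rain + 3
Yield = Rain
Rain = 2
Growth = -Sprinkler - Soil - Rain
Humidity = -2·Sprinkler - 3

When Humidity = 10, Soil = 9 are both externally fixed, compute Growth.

Under do(Humidity = 10, Soil = 9), each intervened variable's structural equation is replaced by its fixed value.
Sprinkler = -4 if Rain >= 5 else 8  [with Rain=2]  = 8
Growth = -Sprinkler - Soil - Rain  [with Sprinkler=8, Soil=9, Rain=2]  = -19

-19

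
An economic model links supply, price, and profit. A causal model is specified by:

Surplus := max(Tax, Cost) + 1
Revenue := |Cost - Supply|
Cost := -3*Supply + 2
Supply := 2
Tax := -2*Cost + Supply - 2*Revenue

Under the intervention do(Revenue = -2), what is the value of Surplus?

15

do(Revenue=-2) replaces the equation Revenue := |Cost - Supply| with the constant Revenue = -2.
Cost = -3*Supply + 2  [with Supply=2]  = -4
Tax = -2*Cost + Supply - 2*Revenue  [with Cost=-4, Supply=2, Revenue=-2]  = 14
Surplus = max(Tax, Cost) + 1  [with Tax=14, Cost=-4]  = 15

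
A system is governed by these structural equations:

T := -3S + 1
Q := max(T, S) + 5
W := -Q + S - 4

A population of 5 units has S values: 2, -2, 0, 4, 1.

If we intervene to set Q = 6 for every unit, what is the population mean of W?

-9

The intervention sets Q=6 in all 5 units regardless of S. Recomputing W per unit gives -8, -12, -10, -6, -9; average -9.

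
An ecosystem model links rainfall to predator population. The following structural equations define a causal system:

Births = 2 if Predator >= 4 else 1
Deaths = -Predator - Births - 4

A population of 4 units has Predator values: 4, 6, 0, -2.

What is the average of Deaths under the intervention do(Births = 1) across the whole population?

Every unit gets Births=1 under the intervention. Deaths values become -9, -11, -5, -3; E[Deaths|do(Births=1)] = -7.

-7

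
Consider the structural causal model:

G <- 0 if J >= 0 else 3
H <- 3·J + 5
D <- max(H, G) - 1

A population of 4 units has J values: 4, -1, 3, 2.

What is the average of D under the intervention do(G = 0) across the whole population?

Under do(G=0), G's equation is replaced by G=0 for every unit. Per-unit D: 16, 1, 13, 10. Mean = 10.

10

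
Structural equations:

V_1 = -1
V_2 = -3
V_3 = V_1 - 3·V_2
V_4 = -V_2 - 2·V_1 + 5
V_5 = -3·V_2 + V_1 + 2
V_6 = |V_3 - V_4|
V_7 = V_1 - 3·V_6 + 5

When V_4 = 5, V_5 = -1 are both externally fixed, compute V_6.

The joint intervention fixes V_4 = 5, V_5 = -1, removing each variable's own equation.
V_3 = V_1 - 3·V_2  [with V_1=-1, V_2=-3]  = 8
V_6 = |V_3 - V_4|  [with V_3=8, V_4=5]  = 3

3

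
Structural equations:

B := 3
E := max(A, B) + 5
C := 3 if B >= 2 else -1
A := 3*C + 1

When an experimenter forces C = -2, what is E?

Under do(C=-2), the mechanism C := 3 if B >= 2 else -1 is discarded; C is fixed at -2.
A = 3*C + 1  [with C=-2]  = -5
E = max(A, B) + 5  [with A=-5, B=3]  = 8

8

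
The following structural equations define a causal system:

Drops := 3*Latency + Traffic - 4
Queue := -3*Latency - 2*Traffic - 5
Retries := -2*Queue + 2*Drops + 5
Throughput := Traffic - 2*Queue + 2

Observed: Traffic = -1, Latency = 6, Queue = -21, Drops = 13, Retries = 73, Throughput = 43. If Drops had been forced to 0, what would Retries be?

47

Intervening sets Drops = 0 and removes its equation (Drops := 3*Latency + Traffic - 4).
Queue = -3*Latency - 2*Traffic - 5  [with Latency=6, Traffic=-1]  = -21
Retries = -2*Queue + 2*Drops + 5  [with Queue=-21, Drops=0]  = 47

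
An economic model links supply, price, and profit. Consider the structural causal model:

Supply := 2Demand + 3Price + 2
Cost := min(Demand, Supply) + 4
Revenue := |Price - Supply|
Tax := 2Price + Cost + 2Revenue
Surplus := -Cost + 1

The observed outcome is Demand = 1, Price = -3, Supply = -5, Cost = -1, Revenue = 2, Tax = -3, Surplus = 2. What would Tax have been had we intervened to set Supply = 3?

The intervention breaks the incoming arrows to Supply: Supply := 2Demand + 3Price + 2 no longer applies, and Supply = 3.
Cost = min(Demand, Supply) + 4  [with Demand=1, Supply=3]  = 5
Revenue = |Price - Supply|  [with Price=-3, Supply=3]  = 6
Tax = 2Price + Cost + 2Revenue  [with Price=-3, Cost=5, Revenue=6]  = 11

11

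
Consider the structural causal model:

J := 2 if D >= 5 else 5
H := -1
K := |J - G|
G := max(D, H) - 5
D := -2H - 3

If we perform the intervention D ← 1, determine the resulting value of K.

9

do(D=1) replaces the equation D := -2H - 3 with the constant D = 1.
G = max(D, H) - 5  [with D=1, H=-1]  = -4
J = 2 if D >= 5 else 5  [with D=1]  = 5
K = |J - G|  [with J=5, G=-4]  = 9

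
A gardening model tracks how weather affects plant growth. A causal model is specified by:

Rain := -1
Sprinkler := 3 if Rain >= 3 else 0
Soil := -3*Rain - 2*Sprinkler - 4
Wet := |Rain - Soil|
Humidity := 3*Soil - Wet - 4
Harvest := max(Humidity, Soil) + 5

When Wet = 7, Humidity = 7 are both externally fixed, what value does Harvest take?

The joint intervention fixes Wet = 7, Humidity = 7, removing each variable's own equation.
Sprinkler = 3 if Rain >= 3 else 0  [with Rain=-1]  = 0
Soil = -3*Rain - 2*Sprinkler - 4  [with Rain=-1, Sprinkler=0]  = -1
Harvest = max(Humidity, Soil) + 5  [with Humidity=7, Soil=-1]  = 12

12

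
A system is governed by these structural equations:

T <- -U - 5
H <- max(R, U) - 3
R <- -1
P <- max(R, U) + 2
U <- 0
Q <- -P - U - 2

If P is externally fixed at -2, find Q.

0

do(P=-2) replaces the equation P <- max(R, U) + 2 with the constant P = -2.
Q = -P - U - 2  [with P=-2, U=0]  = 0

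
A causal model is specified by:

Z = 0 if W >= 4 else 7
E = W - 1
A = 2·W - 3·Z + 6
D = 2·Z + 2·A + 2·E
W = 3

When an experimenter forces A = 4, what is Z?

Under do(A=4), the mechanism A = 2·W - 3·Z + 6 is discarded; A is fixed at 4.
Since Z is not a descendant of the intervened variable, it is unaffected.
Z = 0 if W >= 4 else 7  [with W=3]  = 7

7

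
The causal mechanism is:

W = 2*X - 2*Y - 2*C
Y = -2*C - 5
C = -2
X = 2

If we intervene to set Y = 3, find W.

2

The intervention breaks the incoming arrows to Y: Y = -2*C - 5 no longer applies, and Y = 3.
W = 2*X - 2*Y - 2*C  [with X=2, Y=3, C=-2]  = 2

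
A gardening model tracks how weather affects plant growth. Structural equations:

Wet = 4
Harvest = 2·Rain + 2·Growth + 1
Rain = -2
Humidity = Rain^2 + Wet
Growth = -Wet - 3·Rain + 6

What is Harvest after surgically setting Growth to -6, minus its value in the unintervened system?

-28

do(Growth=-6) replaces the equation Growth = -Wet - 3·Rain + 6 with the constant Growth = -6.
Harvest = 2·Rain + 2·Growth + 1  [with Rain=-2, Growth=-6]  = -15
Without intervention: Growth = -Wet - 3·Rain + 6  [with Wet=4, Rain=-2]  = 8; Harvest = 2·Rain + 2·Growth + 1  [with Rain=-2, Growth=8]  = 13.
Change = -15 − 13 = -28.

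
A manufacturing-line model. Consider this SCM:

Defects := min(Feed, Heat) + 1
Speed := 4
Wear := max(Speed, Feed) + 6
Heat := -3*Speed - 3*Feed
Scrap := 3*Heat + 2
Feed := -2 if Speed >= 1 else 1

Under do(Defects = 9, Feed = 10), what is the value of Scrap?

-124

The joint intervention fixes Defects = 9, Feed = 10, removing each variable's own equation.
Heat = -3*Speed - 3*Feed  [with Speed=4, Feed=10]  = -42
Scrap = 3*Heat + 2  [with Heat=-42]  = -124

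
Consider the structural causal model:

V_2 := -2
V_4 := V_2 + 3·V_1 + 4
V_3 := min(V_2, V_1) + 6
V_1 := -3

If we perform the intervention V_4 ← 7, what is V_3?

3

Under do(V_4=7), the mechanism V_4 := V_2 + 3·V_1 + 4 is discarded; V_4 is fixed at 7.
Since V_3 is not a descendant of the intervened variable, it is unaffected.
V_3 = min(V_2, V_1) + 6  [with V_2=-2, V_1=-3]  = 3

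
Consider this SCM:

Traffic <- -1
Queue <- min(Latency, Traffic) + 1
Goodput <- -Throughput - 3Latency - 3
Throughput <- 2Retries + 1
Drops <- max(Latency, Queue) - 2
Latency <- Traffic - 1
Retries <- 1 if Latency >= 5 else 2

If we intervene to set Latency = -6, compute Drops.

Under do(Latency=-6), the mechanism Latency <- Traffic - 1 is discarded; Latency is fixed at -6.
Queue = min(Latency, Traffic) + 1  [with Latency=-6, Traffic=-1]  = -5
Drops = max(Latency, Queue) - 2  [with Latency=-6, Queue=-5]  = -7

-7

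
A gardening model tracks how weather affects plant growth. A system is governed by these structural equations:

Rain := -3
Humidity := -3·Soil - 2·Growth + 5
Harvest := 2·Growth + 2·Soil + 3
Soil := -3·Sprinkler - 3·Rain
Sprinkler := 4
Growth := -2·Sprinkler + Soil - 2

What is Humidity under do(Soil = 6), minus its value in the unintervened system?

do(Soil=6) replaces the equation Soil := -3·Sprinkler - 3·Rain with the constant Soil = 6.
Growth = -2·Sprinkler + Soil - 2  [with Sprinkler=4, Soil=6]  = -4
Humidity = -3·Soil - 2·Growth + 5  [with Soil=6, Growth=-4]  = -5
Without intervention: Soil = -3·Sprinkler - 3·Rain  [with Sprinkler=4, Rain=-3]  = -3; Growth = -2·Sprinkler + Soil - 2  [with Sprinkler=4, Soil=-3]  = -13; Humidity = -3·Soil - 2·Growth + 5  [with Soil=-3, Growth=-13]  = 40.
Change = -5 − 40 = -45.

-45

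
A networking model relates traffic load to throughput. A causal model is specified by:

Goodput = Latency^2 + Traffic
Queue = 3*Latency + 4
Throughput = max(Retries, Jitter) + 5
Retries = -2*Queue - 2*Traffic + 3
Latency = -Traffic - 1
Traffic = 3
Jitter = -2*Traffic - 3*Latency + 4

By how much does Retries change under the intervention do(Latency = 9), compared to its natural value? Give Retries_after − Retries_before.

Under do(Latency=9), the mechanism Latency = -Traffic - 1 is discarded; Latency is fixed at 9.
Queue = 3*Latency + 4  [with Latency=9]  = 31
Retries = -2*Queue - 2*Traffic + 3  [with Queue=31, Traffic=3]  = -65
Without intervention: Latency = -Traffic - 1  [with Traffic=3]  = -4; Queue = 3*Latency + 4  [with Latency=-4]  = -8; Retries = -2*Queue - 2*Traffic + 3  [with Queue=-8, Traffic=3]  = 13.
Change = -65 − 13 = -78.

-78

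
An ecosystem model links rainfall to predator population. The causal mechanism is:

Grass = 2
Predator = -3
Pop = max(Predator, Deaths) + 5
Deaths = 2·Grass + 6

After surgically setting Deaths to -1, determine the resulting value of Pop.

4

The intervention breaks the incoming arrows to Deaths: Deaths = 2·Grass + 6 no longer applies, and Deaths = -1.
Pop = max(Predator, Deaths) + 5  [with Predator=-3, Deaths=-1]  = 4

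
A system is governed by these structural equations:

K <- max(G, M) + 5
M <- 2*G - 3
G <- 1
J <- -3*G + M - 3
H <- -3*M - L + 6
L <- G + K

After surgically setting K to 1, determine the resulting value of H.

7

do(K=1) replaces the equation K <- max(G, M) + 5 with the constant K = 1.
M = 2*G - 3  [with G=1]  = -1
L = G + K  [with G=1, K=1]  = 2
H = -3*M - L + 6  [with M=-1, L=2]  = 7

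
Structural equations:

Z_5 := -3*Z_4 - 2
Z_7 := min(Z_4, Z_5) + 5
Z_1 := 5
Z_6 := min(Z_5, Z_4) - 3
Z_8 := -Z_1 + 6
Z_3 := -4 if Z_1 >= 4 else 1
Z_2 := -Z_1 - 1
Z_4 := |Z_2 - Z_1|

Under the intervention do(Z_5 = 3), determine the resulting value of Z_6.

0

The intervention breaks the incoming arrows to Z_5: Z_5 := -3*Z_4 - 2 no longer applies, and Z_5 = 3.
Z_2 = -Z_1 - 1  [with Z_1=5]  = -6
Z_4 = |Z_2 - Z_1|  [with Z_2=-6, Z_1=5]  = 11
Z_6 = min(Z_5, Z_4) - 3  [with Z_5=3, Z_4=11]  = 0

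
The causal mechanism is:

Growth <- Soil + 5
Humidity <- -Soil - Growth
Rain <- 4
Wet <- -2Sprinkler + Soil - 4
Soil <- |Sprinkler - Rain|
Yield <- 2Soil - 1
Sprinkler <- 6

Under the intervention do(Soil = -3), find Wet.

The intervention breaks the incoming arrows to Soil: Soil <- |Sprinkler - Rain| no longer applies, and Soil = -3.
Wet = -2Sprinkler + Soil - 4  [with Sprinkler=6, Soil=-3]  = -19

-19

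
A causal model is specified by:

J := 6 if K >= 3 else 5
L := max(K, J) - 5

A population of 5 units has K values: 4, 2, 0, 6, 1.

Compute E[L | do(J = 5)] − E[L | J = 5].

0.2

Every unit gets J=5 under the intervention. L values become 0, 0, 0, 1, 0; E[L|do(J=5)] = 0.2.
Conditioning on J=5 selects the 3 unit(s) with K ∈ {2, 0, 1}. Their L values: 0, 0, 0. Mean = 0.
Difference = 0.2 − 0 = 0.2.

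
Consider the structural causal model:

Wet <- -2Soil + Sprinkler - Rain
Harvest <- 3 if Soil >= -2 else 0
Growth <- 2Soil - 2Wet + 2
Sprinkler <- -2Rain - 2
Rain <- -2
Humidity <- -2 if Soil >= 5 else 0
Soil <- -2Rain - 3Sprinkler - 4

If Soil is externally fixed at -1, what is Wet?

The intervention breaks the incoming arrows to Soil: Soil <- -2Rain - 3Sprinkler - 4 no longer applies, and Soil = -1.
Sprinkler = -2Rain - 2  [with Rain=-2]  = 2
Wet = -2Soil + Sprinkler - Rain  [with Soil=-1, Sprinkler=2, Rain=-2]  = 6

6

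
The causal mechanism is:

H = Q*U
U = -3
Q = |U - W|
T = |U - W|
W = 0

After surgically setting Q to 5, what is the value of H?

-15

do(Q=5) replaces the equation Q = |U - W| with the constant Q = 5.
H = Q*U  [with Q=5, U=-3]  = -15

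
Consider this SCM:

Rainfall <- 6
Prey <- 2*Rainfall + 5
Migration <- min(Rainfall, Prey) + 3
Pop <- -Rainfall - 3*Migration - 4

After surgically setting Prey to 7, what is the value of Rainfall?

Under do(Prey=7), the mechanism Prey <- 2*Rainfall + 5 is discarded; Prey is fixed at 7.
Rainfall is not downstream of the intervention, so its value is determined by the original equations.

6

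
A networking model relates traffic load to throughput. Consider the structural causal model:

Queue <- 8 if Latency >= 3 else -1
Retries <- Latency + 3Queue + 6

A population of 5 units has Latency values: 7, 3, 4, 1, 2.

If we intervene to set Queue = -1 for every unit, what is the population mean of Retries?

6.4

Every unit gets Queue=-1 under the intervention. Retries values become 10, 6, 7, 4, 5; E[Retries|do(Queue=-1)] = 6.4.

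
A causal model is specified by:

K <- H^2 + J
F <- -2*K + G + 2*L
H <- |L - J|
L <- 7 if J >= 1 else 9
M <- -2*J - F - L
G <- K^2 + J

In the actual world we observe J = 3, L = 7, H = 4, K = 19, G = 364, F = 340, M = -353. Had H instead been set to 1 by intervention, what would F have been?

The intervention breaks the incoming arrows to H: H <- |L - J| no longer applies, and H = 1.
L = 7 if J >= 1 else 9  [with J=3]  = 7
K = H^2 + J  [with H=1, J=3]  = 4
G = K^2 + J  [with K=4, J=3]  = 19
F = -2*K + G + 2*L  [with K=4, G=19, L=7]  = 25

25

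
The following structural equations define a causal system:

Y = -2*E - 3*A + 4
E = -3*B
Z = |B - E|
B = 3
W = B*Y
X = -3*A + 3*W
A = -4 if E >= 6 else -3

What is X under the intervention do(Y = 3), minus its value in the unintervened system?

-252

Under do(Y=3), the mechanism Y = -2*E - 3*A + 4 is discarded; Y is fixed at 3.
E = -3*B  [with B=3]  = -9
A = -4 if E >= 6 else -3  [with E=-9]  = -3
W = B*Y  [with B=3, Y=3]  = 9
X = -3*A + 3*W  [with A=-3, W=9]  = 36
Without intervention: E = -3*B  [with B=3]  = -9; A = -4 if E >= 6 else -3  [with E=-9]  = -3; Y = -2*E - 3*A + 4  [with E=-9, A=-3]  = 31; W = B*Y  [with B=3, Y=31]  = 93; X = -3*A + 3*W  [with A=-3, W=93]  = 288.
Change = 36 − 288 = -252.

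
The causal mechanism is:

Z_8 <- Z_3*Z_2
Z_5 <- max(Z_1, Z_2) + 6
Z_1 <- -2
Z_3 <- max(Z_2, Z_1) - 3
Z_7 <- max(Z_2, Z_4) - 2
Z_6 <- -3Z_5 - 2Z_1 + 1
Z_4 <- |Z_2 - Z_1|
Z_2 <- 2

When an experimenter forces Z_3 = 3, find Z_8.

The intervention breaks the incoming arrows to Z_3: Z_3 <- max(Z_2, Z_1) - 3 no longer applies, and Z_3 = 3.
Z_8 = Z_3*Z_2  [with Z_3=3, Z_2=2]  = 6

6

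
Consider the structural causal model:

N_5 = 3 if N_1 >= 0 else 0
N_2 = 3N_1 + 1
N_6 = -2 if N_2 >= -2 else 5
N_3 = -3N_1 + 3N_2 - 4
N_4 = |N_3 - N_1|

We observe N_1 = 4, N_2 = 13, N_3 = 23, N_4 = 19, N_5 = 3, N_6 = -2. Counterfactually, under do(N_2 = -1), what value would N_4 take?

Under do(N_2=-1), the mechanism N_2 = 3N_1 + 1 is discarded; N_2 is fixed at -1.
N_3 = -3N_1 + 3N_2 - 4  [with N_1=4, N_2=-1]  = -19
N_4 = |N_3 - N_1|  [with N_3=-19, N_1=4]  = 23

23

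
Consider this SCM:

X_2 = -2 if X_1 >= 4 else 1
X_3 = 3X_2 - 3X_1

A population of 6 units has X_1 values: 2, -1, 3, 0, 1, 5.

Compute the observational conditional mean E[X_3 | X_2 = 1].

Conditioning on X_2=1 selects the 5 unit(s) with X_1 ∈ {2, -1, 3, 0, 1}. Their X_3 values: -3, 6, -6, 3, 0. Mean = 0.

0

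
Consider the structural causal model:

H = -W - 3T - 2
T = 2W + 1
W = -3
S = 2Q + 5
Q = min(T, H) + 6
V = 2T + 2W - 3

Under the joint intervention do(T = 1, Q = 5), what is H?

-2

The joint intervention fixes T = 1, Q = 5, removing each variable's own equation.
H = -W - 3T - 2  [with W=-3, T=1]  = -2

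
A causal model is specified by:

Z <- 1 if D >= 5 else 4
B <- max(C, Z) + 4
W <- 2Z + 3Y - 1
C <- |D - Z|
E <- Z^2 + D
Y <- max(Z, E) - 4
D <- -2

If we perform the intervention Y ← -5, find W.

The intervention breaks the incoming arrows to Y: Y <- max(Z, E) - 4 no longer applies, and Y = -5.
Z = 1 if D >= 5 else 4  [with D=-2]  = 4
W = 2Z + 3Y - 1  [with Z=4, Y=-5]  = -8

-8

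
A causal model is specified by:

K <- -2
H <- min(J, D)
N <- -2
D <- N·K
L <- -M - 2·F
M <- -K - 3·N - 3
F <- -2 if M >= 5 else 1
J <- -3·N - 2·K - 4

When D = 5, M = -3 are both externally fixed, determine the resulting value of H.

Setting D = 5, M = -3 by intervention discards those variables' equations.
J = -3·N - 2·K - 4  [with N=-2, K=-2]  = 6
H = min(J, D)  [with J=6, D=5]  = 5

5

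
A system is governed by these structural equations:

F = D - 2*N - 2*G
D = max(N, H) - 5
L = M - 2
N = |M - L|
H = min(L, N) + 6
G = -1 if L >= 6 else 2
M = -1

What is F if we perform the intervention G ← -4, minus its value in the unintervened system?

12

The intervention breaks the incoming arrows to G: G = -1 if L >= 6 else 2 no longer applies, and G = -4.
L = M - 2  [with M=-1]  = -3
N = |M - L|  [with M=-1, L=-3]  = 2
H = min(L, N) + 6  [with L=-3, N=2]  = 3
D = max(N, H) - 5  [with N=2, H=3]  = -2
F = D - 2*N - 2*G  [with D=-2, N=2, G=-4]  = 2
Without intervention: L = M - 2  [with M=-1]  = -3; N = |M - L|  [with M=-1, L=-3]  = 2; G = -1 if L >= 6 else 2  [with L=-3]  = 2; H = min(L, N) + 6  [with L=-3, N=2]  = 3; D = max(N, H) - 5  [with N=2, H=3]  = -2; F = D - 2*N - 2*G  [with D=-2, N=2, G=2]  = -10.
Change = 2 − (-10) = 12.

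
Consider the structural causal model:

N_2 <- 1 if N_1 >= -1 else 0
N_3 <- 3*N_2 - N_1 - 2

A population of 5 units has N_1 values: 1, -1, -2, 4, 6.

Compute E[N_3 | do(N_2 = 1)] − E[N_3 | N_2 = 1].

Every unit gets N_2=1 under the intervention. N_3 values become 0, 2, 3, -3, -5; E[N_3|do(N_2=1)] = -0.6.
E[N_3|N_2=1] averages over only the 4 units with N_2=1 (N_1 = 1, -1, 4, 6): N_3 = 0, 2, -3, -5, mean -1.5.
Difference = -0.6 − (-1.5) = 0.9.

0.9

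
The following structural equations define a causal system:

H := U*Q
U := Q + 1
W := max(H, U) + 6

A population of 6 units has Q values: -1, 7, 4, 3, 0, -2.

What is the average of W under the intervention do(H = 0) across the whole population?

9

do(H=0) breaks H's dependence on Q. With H=0 fixed, W across the units is 6, 14, 11, 10, 7, 6, mean 9.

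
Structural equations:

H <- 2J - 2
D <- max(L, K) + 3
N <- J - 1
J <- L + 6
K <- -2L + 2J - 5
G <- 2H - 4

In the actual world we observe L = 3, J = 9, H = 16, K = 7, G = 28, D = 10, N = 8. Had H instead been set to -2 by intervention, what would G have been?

-8

do(H=-2) replaces the equation H <- 2J - 2 with the constant H = -2.
G = 2H - 4  [with H=-2]  = -8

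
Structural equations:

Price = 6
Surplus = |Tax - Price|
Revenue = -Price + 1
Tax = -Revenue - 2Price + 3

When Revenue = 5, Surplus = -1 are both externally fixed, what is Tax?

The joint intervention fixes Revenue = 5, Surplus = -1, removing each variable's own equation.
Tax = -Revenue - 2Price + 3  [with Revenue=5, Price=6]  = -14

-14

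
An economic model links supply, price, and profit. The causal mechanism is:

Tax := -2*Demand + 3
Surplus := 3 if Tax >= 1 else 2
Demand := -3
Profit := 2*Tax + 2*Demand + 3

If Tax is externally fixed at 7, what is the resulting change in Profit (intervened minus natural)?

-4

The intervention breaks the incoming arrows to Tax: Tax := -2*Demand + 3 no longer applies, and Tax = 7.
Profit = 2*Tax + 2*Demand + 3  [with Tax=7, Demand=-3]  = 11
Without intervention: Tax = -2*Demand + 3  [with Demand=-3]  = 9; Profit = 2*Tax + 2*Demand + 3  [with Tax=9, Demand=-3]  = 15.
Change = 11 − 15 = -4.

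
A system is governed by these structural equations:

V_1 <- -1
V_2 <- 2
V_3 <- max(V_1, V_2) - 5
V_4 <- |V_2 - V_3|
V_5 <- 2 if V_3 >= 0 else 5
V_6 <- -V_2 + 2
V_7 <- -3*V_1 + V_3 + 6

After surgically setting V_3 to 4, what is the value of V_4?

The intervention breaks the incoming arrows to V_3: V_3 <- max(V_1, V_2) - 5 no longer applies, and V_3 = 4.
V_4 = |V_2 - V_3|  [with V_2=2, V_3=4]  = 2

2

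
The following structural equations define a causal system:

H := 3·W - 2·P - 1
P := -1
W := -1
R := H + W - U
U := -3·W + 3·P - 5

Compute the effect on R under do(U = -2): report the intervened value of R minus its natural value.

do(U=-2) replaces the equation U := -3·W + 3·P - 5 with the constant U = -2.
H = 3·W - 2·P - 1  [with W=-1, P=-1]  = -2
R = H + W - U  [with H=-2, W=-1, U=-2]  = -1
Without intervention: U = -3·W + 3·P - 5  [with W=-1, P=-1]  = -5; H = 3·W - 2·P - 1  [with W=-1, P=-1]  = -2; R = H + W - U  [with H=-2, W=-1, U=-5]  = 2.
Change = -1 − 2 = -3.

-3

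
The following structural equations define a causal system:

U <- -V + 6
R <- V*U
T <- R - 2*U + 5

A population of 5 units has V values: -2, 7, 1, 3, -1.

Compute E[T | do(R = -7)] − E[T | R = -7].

do(R=-7) breaks R's dependence on V. With R=-7 fixed, T across the units is -18, 0, -12, -8, -16, mean -10.8.
E[T|R=-7] averages over only the 2 units with R=-7 (V = 7, -1): T = 0, -16, mean -8.
Difference = -10.8 − (-8) = -2.8.

-2.8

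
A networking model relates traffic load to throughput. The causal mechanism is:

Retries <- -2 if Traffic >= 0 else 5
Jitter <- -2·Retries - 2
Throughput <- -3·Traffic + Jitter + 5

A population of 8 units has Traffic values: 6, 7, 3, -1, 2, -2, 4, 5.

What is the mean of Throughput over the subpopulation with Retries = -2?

-6.5

Conditioning on Retries=-2 selects the 6 unit(s) with Traffic ∈ {6, 7, 3, 2, 4, 5}. Their Throughput values: -11, -14, -2, 1, -5, -8. Mean = -6.5.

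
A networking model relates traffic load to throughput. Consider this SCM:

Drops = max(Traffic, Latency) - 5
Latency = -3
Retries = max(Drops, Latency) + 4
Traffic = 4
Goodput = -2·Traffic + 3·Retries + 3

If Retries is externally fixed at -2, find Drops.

-1

Under do(Retries=-2), the mechanism Retries = max(Drops, Latency) + 4 is discarded; Retries is fixed at -2.
Since Drops is not a descendant of the intervened variable, it is unaffected.
Drops = max(Traffic, Latency) - 5  [with Traffic=4, Latency=-3]  = -1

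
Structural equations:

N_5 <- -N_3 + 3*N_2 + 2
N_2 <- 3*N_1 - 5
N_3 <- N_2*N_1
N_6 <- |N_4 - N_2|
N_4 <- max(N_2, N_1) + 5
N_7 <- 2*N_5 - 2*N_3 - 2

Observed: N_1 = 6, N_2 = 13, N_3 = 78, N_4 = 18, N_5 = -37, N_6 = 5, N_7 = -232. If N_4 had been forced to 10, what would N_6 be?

3

Under do(N_4=10), the mechanism N_4 <- max(N_2, N_1) + 5 is discarded; N_4 is fixed at 10.
N_2 = 3*N_1 - 5  [with N_1=6]  = 13
N_6 = |N_4 - N_2|  [with N_4=10, N_2=13]  = 3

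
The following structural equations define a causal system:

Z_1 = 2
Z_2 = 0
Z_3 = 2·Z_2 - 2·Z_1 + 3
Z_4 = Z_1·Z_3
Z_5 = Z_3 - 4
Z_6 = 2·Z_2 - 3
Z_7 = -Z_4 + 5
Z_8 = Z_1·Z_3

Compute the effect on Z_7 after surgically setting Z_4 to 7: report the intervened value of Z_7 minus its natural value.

The intervention breaks the incoming arrows to Z_4: Z_4 = Z_1·Z_3 no longer applies, and Z_4 = 7.
Z_7 = -Z_4 + 5  [with Z_4=7]  = -2
Without intervention: Z_3 = 2·Z_2 - 2·Z_1 + 3  [with Z_2=0, Z_1=2]  = -1; Z_4 = Z_1·Z_3  [with Z_1=2, Z_3=-1]  = -2; Z_7 = -Z_4 + 5  [with Z_4=-2]  = 7.
Change = -2 − 7 = -9.

-9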